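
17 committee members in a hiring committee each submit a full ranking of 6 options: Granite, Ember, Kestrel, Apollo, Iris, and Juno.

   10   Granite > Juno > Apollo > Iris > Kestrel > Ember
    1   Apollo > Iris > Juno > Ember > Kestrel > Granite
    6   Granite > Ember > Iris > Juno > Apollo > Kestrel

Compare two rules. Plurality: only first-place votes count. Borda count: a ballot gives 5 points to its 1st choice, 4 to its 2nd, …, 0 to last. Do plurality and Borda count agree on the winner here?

Plurality first-place counts: Granite 16, Ember 0, Kestrel 0, Apollo 1, Iris 0, Juno 0 → Granite.
Borda totals: Granite 80, Ember 26, Kestrel 11, Apollo 41, Iris 42, Juno 55 → Granite.
The two rules agree on Granite.

Yes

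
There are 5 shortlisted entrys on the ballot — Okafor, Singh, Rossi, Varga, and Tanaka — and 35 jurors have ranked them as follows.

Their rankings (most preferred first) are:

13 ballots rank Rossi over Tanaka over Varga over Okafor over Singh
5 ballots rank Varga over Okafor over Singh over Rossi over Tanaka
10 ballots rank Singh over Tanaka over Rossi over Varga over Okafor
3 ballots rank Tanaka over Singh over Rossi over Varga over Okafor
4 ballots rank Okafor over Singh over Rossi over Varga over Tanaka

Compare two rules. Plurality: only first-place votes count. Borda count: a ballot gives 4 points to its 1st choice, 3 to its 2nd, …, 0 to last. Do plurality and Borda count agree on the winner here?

Yes

Plurality first-place counts: Okafor 4, Singh 10, Rossi 13, Varga 5, Tanaka 3 → Rossi.
Borda totals: Okafor 44, Singh 71, Rossi 91, Varga 63, Tanaka 81 → Rossi.
The two rules agree on Rossi.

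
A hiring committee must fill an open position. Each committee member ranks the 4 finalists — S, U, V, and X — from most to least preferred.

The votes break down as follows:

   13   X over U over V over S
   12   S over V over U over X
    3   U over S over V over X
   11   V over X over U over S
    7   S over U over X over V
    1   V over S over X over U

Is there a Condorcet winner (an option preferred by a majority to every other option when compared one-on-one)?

Head-to-head results (47 voters total):
S vs U: U wins 27–20.
S vs V: V wins 25–22.
S vs X: X wins 24–23.
U vs V: V wins 24–23.
U vs X: X wins 25–22.
V vs X: V wins 27–20.
V beats each rival — S (25–22), U (24–23), X (27–20) — so V is the Condorcet winner.

Yes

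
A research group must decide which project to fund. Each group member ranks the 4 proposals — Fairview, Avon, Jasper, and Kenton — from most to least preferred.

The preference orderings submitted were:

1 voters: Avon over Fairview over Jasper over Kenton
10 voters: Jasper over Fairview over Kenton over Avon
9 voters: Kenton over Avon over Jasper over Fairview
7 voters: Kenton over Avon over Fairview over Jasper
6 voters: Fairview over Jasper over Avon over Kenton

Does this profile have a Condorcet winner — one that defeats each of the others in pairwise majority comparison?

No

Head-to-head results (33 voters total):
Fairview vs Avon: Avon wins 17–16.
Fairview vs Jasper: Jasper wins 19–14.
Fairview vs Kenton: Fairview wins 17–16.
Avon vs Jasper: Avon wins 17–16.
Avon vs Kenton: Kenton wins 26–7.
Jasper vs Kenton: Jasper wins 17–16.
No candidate beats all others: Fairview beats Kenton beats Avon beats Fairview, a majority cycle.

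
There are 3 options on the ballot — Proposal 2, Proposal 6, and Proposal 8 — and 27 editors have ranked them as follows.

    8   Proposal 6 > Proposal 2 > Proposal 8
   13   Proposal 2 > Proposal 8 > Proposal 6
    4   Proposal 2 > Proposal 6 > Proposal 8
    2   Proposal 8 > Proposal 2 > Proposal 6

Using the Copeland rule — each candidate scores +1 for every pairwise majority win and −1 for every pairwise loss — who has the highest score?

Proposal 2

Pairwise results:
  Proposal 2 vs Proposal 6: Proposal 2 wins 19–8.
  Proposal 2 vs Proposal 8: Proposal 2 wins 25–2.
  Proposal 6 vs Proposal 8: Proposal 8 wins 15–12.
Copeland scores (wins − losses):
  Proposal 2: 2 − 0 = 2
  Proposal 6: 0 − 2 = -2
  Proposal 8: 1 − 1 = 0
Proposal 2 has the best Copeland score.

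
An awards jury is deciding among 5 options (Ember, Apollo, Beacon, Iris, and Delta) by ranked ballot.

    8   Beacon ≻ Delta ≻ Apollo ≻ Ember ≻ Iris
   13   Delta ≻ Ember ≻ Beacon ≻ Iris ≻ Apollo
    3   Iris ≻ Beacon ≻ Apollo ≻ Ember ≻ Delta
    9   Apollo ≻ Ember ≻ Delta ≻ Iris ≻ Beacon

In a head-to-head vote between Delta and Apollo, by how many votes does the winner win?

9

Ballots ranking Delta above Apollo: 8+13 = 21.
Ballots ranking Apollo above Delta: 3+9 = 12.
Delta wins 21–12, a margin of 9.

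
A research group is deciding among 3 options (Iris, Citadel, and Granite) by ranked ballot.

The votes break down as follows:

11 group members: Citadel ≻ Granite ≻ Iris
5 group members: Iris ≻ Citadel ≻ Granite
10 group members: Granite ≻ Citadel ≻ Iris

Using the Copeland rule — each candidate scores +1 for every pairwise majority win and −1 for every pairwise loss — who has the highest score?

Pairwise results:
  Iris vs Citadel: Citadel wins 21–5.
  Iris vs Granite: Granite wins 21–5.
  Citadel vs Granite: Citadel wins 16–10.
Copeland scores (wins − losses):
  Iris: 0 − 2 = -2
  Citadel: 2 − 0 = 2
  Granite: 1 − 1 = 0
Citadel has the best Copeland score.

Citadel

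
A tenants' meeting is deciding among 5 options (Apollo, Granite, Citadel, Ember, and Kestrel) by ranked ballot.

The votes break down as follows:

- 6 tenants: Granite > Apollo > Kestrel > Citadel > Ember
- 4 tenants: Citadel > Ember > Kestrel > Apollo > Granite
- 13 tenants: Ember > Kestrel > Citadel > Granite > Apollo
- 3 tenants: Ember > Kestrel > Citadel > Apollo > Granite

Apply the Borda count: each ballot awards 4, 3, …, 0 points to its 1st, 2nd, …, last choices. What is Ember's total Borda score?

Borda scores:
  Apollo: 6·3 + 4·1 + 13·0 + 3·1 = 25
  Granite: 6·4 + 4·0 + 13·1 + 3·0 = 37
  Citadel: 6·1 + 4·4 + 13·2 + 3·2 = 54
  Ember: 6·0 + 4·3 + 13·4 + 3·4 = 76
  Kestrel: 6·2 + 4·2 + 13·3 + 3·3 = 68

76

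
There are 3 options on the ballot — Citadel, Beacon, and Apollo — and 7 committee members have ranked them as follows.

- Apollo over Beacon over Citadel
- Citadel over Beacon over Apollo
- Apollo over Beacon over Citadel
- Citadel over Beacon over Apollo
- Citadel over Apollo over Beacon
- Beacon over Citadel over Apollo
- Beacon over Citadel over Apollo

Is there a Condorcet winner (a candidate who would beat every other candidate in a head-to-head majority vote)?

Yes

Head-to-head results (7 voters total):
Citadel vs Beacon: Beacon wins 4–3.
Citadel vs Apollo: Citadel wins 5–2.
Beacon vs Apollo: Beacon wins 4–3.
Beacon beats each rival — Citadel (4–3), Apollo (4–3) — so Beacon is the Condorcet winner.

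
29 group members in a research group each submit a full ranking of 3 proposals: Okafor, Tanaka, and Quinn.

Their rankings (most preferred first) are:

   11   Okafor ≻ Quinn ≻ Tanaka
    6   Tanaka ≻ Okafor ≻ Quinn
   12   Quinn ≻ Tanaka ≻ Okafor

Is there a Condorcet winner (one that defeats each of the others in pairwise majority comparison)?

Head-to-head results (29 voters total):
Okafor vs Tanaka: Tanaka wins 18–11.
Okafor vs Quinn: Okafor wins 17–12.
Tanaka vs Quinn: Quinn wins 23–6.
No candidate beats all others: Okafor beats Quinn beats Tanaka beats Okafor, a majority cycle.

No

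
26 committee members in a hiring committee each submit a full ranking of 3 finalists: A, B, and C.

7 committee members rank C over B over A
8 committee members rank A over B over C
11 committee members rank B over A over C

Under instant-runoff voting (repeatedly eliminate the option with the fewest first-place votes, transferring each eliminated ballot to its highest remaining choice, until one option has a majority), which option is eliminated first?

Round 1: B 11, A 8, C 7. C has the fewest and is eliminated.
Round 2: B 18, A 8. B has a majority.

C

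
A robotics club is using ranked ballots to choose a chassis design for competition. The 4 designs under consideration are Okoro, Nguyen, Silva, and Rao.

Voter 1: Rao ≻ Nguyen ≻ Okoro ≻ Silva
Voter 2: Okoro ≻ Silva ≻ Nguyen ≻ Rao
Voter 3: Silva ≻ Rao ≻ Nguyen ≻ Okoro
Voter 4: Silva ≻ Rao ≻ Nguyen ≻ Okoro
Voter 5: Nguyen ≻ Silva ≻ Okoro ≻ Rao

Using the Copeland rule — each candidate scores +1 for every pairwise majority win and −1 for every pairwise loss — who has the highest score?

Silva

Pairwise results:
  Okoro vs Nguyen: Nguyen wins 4–1.
  Okoro vs Silva: Silva wins 3–2.
  Okoro vs Rao: Rao wins 3–2.
  Nguyen vs Silva: Silva wins 3–2.
  Nguyen vs Rao: Rao wins 3–2.
  Silva vs Rao: Silva wins 4–1.
Copeland scores (wins − losses):
  Okoro: 0 − 3 = -3
  Nguyen: 1 − 2 = -1
  Silva: 3 − 0 = 3
  Rao: 2 − 1 = 1
Silva has the best Copeland score.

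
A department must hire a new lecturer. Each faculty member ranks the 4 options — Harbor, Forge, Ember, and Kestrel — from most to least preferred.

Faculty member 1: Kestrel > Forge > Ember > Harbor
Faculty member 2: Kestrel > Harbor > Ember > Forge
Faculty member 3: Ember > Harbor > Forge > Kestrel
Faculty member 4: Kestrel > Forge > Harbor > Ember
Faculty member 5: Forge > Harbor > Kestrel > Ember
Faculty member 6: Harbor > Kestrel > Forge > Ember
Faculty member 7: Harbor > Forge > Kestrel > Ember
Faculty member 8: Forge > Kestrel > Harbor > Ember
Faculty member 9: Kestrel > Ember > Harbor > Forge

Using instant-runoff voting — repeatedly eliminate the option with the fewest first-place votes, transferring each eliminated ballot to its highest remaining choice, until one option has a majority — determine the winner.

Kestrel

Round 1: Kestrel 4, Harbor 2, Forge 2, Ember 1. Ember has the fewest and is eliminated.
Round 2: Kestrel 4, Harbor 3, Forge 2. Forge has the fewest and is eliminated.
Round 3: Kestrel 5, Harbor 4. Kestrel has a majority.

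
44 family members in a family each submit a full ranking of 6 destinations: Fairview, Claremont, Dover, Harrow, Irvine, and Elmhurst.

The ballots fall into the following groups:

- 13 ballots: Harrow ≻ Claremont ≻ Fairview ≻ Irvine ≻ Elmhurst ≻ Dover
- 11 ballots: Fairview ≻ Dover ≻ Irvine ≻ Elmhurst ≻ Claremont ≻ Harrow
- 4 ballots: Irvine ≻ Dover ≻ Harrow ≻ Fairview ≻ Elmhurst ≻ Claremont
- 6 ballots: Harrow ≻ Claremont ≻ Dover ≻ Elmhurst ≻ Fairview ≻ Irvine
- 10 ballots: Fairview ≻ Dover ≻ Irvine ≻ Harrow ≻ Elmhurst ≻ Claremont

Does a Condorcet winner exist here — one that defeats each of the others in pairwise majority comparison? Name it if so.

Head-to-head results (44 voters total):
Fairview vs Claremont: Fairview wins 25–19.
Fairview vs Dover: Fairview wins 34–10.
Fairview vs Harrow: Harrow wins 23–21.
Fairview vs Irvine: Fairview wins 40–4.
Fairview vs Elmhurst: Fairview wins 38–6.
Claremont vs Dover: Dover wins 25–19.
Claremont vs Harrow: Harrow wins 33–11.
Claremont vs Irvine: Irvine wins 25–19.
Claremont vs Elmhurst: Elmhurst wins 25–19.
Dover vs Harrow: Dover wins 25–19.
Dover vs Irvine: Dover wins 27–17.
Dover vs Elmhurst: Dover wins 31–13.
Harrow vs Irvine: Irvine wins 25–19.
Harrow vs Elmhurst: Harrow wins 33–11.
Irvine vs Elmhurst: Irvine wins 38–6.
No candidate beats all others: Fairview beats Dover beats Harrow beats Fairview, a majority cycle.

There is no Condorcet winner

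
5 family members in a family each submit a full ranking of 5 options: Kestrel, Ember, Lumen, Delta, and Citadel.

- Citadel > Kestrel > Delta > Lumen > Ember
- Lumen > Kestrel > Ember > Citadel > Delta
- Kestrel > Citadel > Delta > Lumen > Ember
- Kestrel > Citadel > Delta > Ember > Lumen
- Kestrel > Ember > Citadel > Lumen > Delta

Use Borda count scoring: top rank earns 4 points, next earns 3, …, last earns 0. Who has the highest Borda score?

Borda scores:
  Kestrel: 3 + 3 + 4 + 4 + 4 = 18
  Ember: 0 + 2 + 0 + 1 + 3 = 6
  Lumen: 1 + 4 + 1 + 0 + 1 = 7
  Delta: 2 + 0 + 2 + 2 + 0 = 6
  Citadel: 4 + 1 + 3 + 3 + 2 = 13
Kestrel has the highest total.

Kestrel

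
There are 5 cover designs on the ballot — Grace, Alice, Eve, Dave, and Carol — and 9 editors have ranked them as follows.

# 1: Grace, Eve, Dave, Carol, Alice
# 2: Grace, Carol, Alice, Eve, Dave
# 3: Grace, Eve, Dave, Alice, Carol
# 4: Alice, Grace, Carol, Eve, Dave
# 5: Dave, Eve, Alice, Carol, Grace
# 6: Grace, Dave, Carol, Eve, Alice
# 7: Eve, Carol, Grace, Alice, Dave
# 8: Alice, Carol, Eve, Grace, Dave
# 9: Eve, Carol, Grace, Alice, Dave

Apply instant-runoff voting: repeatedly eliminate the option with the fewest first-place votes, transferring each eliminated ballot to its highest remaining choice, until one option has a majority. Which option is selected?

Round 1: Grace 4, Alice 2, Eve 2, Dave 1, Carol 0. Carol has the fewest and is eliminated.
Round 2: Grace 4, Alice 2, Eve 2, Dave 1. Dave has the fewest and is eliminated.
Round 3: Grace 4, Eve 3, Alice 2. Alice has the fewest and is eliminated.
Round 4: Grace 5, Eve 4. Grace has a majority.

Grace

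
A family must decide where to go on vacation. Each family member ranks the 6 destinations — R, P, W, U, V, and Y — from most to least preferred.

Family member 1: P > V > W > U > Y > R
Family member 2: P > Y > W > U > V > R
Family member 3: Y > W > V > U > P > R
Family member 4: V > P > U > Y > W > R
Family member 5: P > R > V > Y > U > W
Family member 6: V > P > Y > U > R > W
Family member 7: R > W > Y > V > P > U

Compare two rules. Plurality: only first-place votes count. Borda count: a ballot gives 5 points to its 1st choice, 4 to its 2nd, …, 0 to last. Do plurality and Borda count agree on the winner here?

Yes

Plurality first-place counts: R 1, P 3, W 0, U 0, V 2, Y 1 → P.
Borda totals: R 10, P 25, W 15, U 12, V 23, Y 20 → P.
The two rules agree on P.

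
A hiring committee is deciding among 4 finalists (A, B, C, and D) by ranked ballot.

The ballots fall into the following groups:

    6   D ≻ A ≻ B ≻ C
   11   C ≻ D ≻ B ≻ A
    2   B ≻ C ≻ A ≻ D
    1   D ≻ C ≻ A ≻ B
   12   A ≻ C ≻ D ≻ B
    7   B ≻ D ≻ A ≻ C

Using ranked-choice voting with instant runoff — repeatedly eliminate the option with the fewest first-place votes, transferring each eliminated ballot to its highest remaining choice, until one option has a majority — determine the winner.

Round 1: A 12, C 11, B 9, D 7. D has the fewest and is eliminated.
Round 2: A 18, C 12, B 9. B has the fewest and is eliminated.
Round 3: A 25, C 14. A has a majority.

A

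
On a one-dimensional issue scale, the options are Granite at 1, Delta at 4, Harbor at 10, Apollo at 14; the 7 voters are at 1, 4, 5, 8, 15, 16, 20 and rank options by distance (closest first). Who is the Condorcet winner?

With single-peaked preferences on a line, the Condorcet winner is the candidate closest to the median voter.
The median voter (position 8) is closest to Harbor at 10.
Check: Harbor vs Delta — voters closer to Harbor: 4 of 7.

Harbor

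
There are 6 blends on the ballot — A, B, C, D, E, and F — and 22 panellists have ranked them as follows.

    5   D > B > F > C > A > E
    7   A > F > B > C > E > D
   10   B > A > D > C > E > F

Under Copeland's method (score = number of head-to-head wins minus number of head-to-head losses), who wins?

B

Pairwise results:
  A vs B: B wins 15–7.
  A vs C: A wins 17–5.
  A vs D: A wins 17–5.
  A vs E: A wins 22–0.
  A vs F: A wins 17–5.
  B vs C: B wins 22–0.
  B vs D: B wins 17–5.
  B vs E: B wins 22–0.
  B vs F: B wins 15–7.
  C vs D: D wins 15–7.
  C vs E: C wins 22–0.
  C vs F: F wins 12–10.
  D vs E: D wins 15–7.
  D vs F: D wins 15–7.
  E vs F: F wins 12–10.
Copeland scores (wins − losses):
  A: 4 − 1 = 3
  B: 5 − 0 = 5
  C: 1 − 4 = -3
  D: 3 − 2 = 1
  E: 0 − 5 = -5
  F: 2 − 3 = -1
B has the best Copeland score.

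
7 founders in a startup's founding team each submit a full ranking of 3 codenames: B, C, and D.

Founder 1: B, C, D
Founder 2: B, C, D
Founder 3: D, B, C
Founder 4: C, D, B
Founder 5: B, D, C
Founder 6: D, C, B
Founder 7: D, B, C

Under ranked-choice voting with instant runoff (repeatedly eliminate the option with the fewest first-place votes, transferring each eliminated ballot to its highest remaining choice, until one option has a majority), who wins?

D

Round 1: B 3, D 3, C 1. C has the fewest and is eliminated.
Round 2: D 4, B 3. D has a majority.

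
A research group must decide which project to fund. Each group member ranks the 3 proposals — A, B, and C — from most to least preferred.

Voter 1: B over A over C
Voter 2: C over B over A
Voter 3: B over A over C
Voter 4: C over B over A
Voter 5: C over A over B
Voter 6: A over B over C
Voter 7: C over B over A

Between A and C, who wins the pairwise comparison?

C

Ballots ranking A above C: 3.
Ballots ranking C above A: 4.
C wins the head-to-head, 4–3.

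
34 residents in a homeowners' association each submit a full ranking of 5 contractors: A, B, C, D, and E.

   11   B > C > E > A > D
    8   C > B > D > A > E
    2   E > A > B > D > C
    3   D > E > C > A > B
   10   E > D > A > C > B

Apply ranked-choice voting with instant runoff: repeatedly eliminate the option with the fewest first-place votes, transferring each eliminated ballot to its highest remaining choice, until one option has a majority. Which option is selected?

B

Round 1: E 12, B 11, C 8, D 3, A 0. A has the fewest and is eliminated.
Round 2: E 12, B 11, C 8, D 3. D has the fewest and is eliminated.
Round 3: E 15, B 11, C 8. C has the fewest and is eliminated.
Round 4: B 19, E 15. B has a majority.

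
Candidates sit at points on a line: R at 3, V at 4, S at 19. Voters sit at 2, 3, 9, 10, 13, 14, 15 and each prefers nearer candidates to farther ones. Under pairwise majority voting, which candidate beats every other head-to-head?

With single-peaked preferences on a line, the Condorcet winner is the candidate closest to the median voter.
The median voter (position 10) is closest to V at 4.
Check: V vs S — voters closer to V: 4 of 7.

V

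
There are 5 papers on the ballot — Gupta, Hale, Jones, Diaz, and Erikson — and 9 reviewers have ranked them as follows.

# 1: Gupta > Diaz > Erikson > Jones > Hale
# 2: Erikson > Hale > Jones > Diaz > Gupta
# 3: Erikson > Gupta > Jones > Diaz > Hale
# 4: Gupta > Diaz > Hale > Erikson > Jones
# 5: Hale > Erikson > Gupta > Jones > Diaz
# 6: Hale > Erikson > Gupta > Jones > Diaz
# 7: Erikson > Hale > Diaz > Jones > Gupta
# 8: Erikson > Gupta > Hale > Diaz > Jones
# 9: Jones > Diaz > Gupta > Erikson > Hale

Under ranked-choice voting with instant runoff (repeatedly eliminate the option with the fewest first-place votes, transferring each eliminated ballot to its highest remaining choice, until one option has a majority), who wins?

Round 1: Erikson 4, Gupta 2, Hale 2, Jones 1, Diaz 0. Diaz has the fewest and is eliminated.
Round 2: Erikson 4, Gupta 2, Hale 2, Jones 1. Jones has the fewest and is eliminated.
Round 3: Erikson 4, Gupta 3, Hale 2. Hale has the fewest and is eliminated.
Round 4: Erikson 6, Gupta 3. Erikson has a majority.

Erikson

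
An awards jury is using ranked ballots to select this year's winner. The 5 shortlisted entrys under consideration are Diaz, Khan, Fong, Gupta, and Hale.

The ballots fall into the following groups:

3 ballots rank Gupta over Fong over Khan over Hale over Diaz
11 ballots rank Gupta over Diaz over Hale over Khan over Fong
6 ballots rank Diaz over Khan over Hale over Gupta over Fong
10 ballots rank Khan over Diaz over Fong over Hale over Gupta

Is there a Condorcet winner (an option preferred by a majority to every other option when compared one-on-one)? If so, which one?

Head-to-head results (30 voters total):
Diaz vs Khan: Diaz wins 17–13.
Diaz vs Fong: Diaz wins 27–3.
Diaz vs Gupta: Diaz wins 16–14.
Diaz vs Hale: Diaz wins 27–3.
Khan vs Fong: Khan wins 27–3.
Khan vs Gupta: Khan wins 16–14.
Khan vs Hale: Khan wins 19–11.
Fong vs Gupta: Gupta wins 20–10.
Fong vs Hale: Hale wins 17–13.
Gupta vs Hale: Hale wins 16–14.
Diaz beats each rival — Khan (17–13), Fong (27–3), Gupta (16–14), Hale (27–3) — so Diaz is the Condorcet winner.

Diaz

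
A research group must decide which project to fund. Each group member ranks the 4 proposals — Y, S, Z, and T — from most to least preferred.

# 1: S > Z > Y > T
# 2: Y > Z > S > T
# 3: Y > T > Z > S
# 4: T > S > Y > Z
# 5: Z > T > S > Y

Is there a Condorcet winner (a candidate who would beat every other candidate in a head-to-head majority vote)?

Head-to-head results (5 voters total):
Y vs S: S wins 3–2.
Y vs Z: Y wins 3–2.
Y vs T: Y wins 3–2.
S vs Z: Z wins 3–2.
S vs T: T wins 3–2.
Z vs T: Z wins 3–2.
No candidate beats all others: Y beats Z beats S beats Y, a majority cycle.

No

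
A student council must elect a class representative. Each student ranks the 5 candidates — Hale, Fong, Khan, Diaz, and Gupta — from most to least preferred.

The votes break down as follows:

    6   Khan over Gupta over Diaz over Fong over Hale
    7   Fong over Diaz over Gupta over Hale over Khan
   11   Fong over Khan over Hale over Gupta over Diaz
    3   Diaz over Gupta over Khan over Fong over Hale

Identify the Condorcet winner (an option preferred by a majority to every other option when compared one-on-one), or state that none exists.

Fong

Head-to-head results (27 voters total):
Hale vs Fong: Fong wins 27–0.
Hale vs Khan: Khan wins 20–7.
Hale vs Diaz: Diaz wins 16–11.
Hale vs Gupta: Gupta wins 16–11.
Fong vs Khan: Fong wins 18–9.
Fong vs Diaz: Fong wins 18–9.
Fong vs Gupta: Fong wins 18–9.
Khan vs Diaz: Khan wins 17–10.
Khan vs Gupta: Khan wins 17–10.
Diaz vs Gupta: Gupta wins 17–10.
Fong beats each rival — Hale (27–0), Khan (18–9), Diaz (18–9), Gupta (18–9) — so Fong is the Condorcet winner.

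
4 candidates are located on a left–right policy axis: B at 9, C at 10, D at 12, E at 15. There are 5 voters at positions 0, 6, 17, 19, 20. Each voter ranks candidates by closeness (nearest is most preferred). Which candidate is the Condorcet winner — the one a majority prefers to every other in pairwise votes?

E

With single-peaked preferences on a line, the Condorcet winner is the candidate closest to the median voter.
The median voter (position 17) is closest to E at 15.
Check: E vs C — voters closer to E: 3 of 5.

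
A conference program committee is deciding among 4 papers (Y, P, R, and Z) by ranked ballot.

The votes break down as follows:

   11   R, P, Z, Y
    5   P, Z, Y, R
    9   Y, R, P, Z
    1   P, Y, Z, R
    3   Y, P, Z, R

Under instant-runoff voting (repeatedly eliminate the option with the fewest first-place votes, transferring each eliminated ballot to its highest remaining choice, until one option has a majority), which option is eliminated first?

Round 1: Y 12, R 11, P 6, Z 0. Z has the fewest and is eliminated.
Round 2: Y 12, R 11, P 6. P has the fewest and is eliminated.
Round 3: Y 18, R 11. Y has a majority.

Z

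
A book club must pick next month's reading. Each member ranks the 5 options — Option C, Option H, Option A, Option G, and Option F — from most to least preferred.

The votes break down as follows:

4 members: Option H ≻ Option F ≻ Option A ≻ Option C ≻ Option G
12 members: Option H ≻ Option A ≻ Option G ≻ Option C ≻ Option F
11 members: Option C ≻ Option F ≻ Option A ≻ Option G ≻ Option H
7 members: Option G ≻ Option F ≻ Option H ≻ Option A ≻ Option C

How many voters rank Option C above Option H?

11

Ballots ranking Option C above Option H: 11.
Ballots ranking Option H above Option C: 4+12+7 = 23.
So 11 of 34 voters prefer Option C to Option H.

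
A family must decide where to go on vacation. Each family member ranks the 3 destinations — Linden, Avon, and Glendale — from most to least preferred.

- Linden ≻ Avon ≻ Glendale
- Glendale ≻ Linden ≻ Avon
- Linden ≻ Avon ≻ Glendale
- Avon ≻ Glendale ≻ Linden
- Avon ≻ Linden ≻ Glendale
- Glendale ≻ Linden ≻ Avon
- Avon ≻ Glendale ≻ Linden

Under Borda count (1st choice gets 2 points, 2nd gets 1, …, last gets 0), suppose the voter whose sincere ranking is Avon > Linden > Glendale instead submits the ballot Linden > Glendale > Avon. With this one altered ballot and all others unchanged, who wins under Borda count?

Linden

Borda totals with the altered ballot: Linden 8, Avon 6, Glendale 7.
The switch changes the winner from Avon to Linden.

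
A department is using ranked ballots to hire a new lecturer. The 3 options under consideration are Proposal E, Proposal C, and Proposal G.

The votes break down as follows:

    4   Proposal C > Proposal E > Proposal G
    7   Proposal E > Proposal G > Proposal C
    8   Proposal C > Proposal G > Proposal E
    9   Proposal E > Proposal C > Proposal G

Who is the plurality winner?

Proposal E

First-place vote totals:
  Proposal E: 16
  Proposal C: 12
  Proposal G: 0
Proposal E has the most first-place votes.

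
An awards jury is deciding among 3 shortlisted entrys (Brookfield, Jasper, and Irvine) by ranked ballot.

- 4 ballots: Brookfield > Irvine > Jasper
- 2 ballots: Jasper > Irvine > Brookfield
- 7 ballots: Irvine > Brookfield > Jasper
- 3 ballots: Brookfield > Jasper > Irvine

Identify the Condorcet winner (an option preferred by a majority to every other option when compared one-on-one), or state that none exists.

Irvine

Head-to-head results (16 voters total):
Brookfield vs Jasper: Brookfield wins 14–2.
Brookfield vs Irvine: Irvine wins 9–7.
Jasper vs Irvine: Irvine wins 11–5.
Irvine beats each rival — Brookfield (9–7), Jasper (11–5) — so Irvine is the Condorcet winner.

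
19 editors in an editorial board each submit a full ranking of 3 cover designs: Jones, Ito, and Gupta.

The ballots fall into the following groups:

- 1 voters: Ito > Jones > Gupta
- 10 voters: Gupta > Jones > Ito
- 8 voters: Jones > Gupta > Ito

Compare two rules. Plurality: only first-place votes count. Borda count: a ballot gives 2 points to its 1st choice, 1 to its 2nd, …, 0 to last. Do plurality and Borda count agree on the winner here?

Yes

Plurality first-place counts: Jones 8, Ito 1, Gupta 10 → Gupta.
Borda totals: Jones 27, Ito 2, Gupta 28 → Gupta.
The two rules agree on Gupta.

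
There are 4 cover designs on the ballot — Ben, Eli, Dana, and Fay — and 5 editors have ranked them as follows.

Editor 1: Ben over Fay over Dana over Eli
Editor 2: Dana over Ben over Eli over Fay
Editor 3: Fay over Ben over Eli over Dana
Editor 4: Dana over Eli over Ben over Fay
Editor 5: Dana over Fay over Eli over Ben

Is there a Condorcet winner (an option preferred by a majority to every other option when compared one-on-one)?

Yes

Head-to-head results (5 voters total):
Ben vs Eli: Ben wins 3–2.
Ben vs Dana: Dana wins 3–2.
Ben vs Fay: Ben wins 3–2.
Eli vs Dana: Dana wins 4–1.
Eli vs Fay: Fay wins 3–2.
Dana vs Fay: Dana wins 3–2.
Dana beats each rival — Ben (3–2), Eli (4–1), Fay (3–2) — so Dana is the Condorcet winner.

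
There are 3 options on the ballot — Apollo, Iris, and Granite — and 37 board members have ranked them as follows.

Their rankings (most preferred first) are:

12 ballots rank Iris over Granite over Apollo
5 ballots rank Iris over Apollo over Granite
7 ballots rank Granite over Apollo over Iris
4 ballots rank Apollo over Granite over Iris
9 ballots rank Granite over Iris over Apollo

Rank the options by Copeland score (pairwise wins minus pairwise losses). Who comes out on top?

Granite

Pairwise results:
  Apollo vs Iris: Iris wins 26–11.
  Apollo vs Granite: Granite wins 28–9.
  Iris vs Granite: Granite wins 20–17.
Copeland scores (wins − losses):
  Apollo: 0 − 2 = -2
  Iris: 1 − 1 = 0
  Granite: 2 − 0 = 2
Granite has the best Copeland score.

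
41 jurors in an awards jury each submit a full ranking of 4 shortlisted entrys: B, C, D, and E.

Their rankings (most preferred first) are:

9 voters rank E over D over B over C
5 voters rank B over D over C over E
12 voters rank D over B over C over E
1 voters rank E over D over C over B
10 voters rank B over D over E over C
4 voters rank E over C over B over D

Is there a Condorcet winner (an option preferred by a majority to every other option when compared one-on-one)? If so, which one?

Head-to-head results (41 voters total):
B vs C: B wins 36–5.
B vs D: D wins 22–19.
B vs E: B wins 27–14.
C vs D: D wins 37–4.
C vs E: E wins 24–17.
D vs E: D wins 27–14.
D beats each rival — B (22–19), C (37–4), E (27–14) — so D is the Condorcet winner.

D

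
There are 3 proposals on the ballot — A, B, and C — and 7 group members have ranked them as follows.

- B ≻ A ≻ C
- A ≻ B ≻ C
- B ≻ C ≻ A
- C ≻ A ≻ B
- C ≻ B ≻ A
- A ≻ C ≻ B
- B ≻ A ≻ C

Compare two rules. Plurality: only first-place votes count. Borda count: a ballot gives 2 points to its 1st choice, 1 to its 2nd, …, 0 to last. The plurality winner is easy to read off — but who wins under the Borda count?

B

Plurality first-place counts: A 2, B 3, C 2 → B.
Borda totals: A 7, B 8, C 6 → B.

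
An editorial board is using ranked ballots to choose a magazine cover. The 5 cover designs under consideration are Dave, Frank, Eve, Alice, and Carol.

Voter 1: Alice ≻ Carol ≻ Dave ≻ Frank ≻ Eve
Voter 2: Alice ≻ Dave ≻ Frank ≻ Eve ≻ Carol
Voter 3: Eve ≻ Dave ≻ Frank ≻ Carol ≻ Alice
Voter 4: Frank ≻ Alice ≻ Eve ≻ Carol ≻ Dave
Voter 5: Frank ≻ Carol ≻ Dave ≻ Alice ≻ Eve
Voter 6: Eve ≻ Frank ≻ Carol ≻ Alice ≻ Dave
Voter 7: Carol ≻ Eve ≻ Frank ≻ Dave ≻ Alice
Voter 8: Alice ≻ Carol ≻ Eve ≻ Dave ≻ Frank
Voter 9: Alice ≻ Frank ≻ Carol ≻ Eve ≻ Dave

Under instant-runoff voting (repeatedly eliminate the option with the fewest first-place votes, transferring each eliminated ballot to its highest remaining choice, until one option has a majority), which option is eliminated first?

Round 1: Alice 4, Frank 2, Eve 2, Carol 1, Dave 0. Dave has the fewest and is eliminated.
Round 2: Alice 4, Frank 2, Eve 2, Carol 1. Carol has the fewest and is eliminated.
Round 3: Alice 4, Eve 3, Frank 2. Frank has the fewest and is eliminated.
Round 4: Alice 6, Eve 3. Alice has a majority.

Dave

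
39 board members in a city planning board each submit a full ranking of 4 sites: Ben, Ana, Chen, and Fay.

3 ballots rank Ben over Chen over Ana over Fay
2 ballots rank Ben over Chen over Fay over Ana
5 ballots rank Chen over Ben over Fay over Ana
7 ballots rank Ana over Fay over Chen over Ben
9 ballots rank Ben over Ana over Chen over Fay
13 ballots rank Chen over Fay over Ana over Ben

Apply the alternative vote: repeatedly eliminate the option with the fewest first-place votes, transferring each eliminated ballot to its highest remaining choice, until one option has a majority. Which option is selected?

Round 1: Chen 18, Ben 14, Ana 7, Fay 0. Fay has the fewest and is eliminated.
Round 2: Chen 18, Ben 14, Ana 7. Ana has the fewest and is eliminated.
Round 3: Chen 25, Ben 14. Chen has a majority.

Chen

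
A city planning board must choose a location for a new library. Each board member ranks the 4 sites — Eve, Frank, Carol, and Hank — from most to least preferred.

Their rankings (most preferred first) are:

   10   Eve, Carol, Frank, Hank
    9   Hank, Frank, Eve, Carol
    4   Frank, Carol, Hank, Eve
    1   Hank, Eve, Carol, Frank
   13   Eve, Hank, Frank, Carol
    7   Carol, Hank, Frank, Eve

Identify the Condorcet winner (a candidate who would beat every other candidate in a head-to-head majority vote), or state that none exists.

Head-to-head results (44 voters total):
Eve vs Frank: Eve wins 24–20.
Eve vs Carol: Eve wins 33–11.
Eve vs Hank: Eve wins 23–21.
Frank vs Carol: Frank wins 26–18.
Frank vs Hank: Hank wins 30–14.
Carol vs Hank: Hank wins 23–21.
Eve beats each rival — Frank (24–20), Carol (33–11), Hank (23–21) — so Eve is the Condorcet winner.

Eve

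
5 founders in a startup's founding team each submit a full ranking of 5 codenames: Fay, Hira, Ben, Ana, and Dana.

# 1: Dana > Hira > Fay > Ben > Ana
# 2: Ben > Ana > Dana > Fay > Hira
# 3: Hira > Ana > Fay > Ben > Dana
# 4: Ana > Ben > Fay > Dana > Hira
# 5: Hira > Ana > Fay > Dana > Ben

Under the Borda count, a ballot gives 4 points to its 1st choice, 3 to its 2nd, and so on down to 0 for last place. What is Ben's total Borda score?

9

Borda scores:
  Fay: 2 + 1 + 2 + 2 + 2 = 9
  Hira: 3 + 0 + 4 + 0 + 4 = 11
  Ben: 1 + 4 + 1 + 3 + 0 = 9
  Ana: 0 + 3 + 3 + 4 + 3 = 13
  Dana: 4 + 2 + 0 + 1 + 1 = 8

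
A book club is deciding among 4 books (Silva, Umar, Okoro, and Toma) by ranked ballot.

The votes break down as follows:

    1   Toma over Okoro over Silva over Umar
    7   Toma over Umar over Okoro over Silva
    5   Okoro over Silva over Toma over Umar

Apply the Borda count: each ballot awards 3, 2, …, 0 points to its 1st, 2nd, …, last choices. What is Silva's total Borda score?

Borda scores:
  Silva: 1 + 7·0 + 5·2 = 11
  Umar: 0 + 7·2 + 5·0 = 14
  Okoro: 2 + 7·1 + 5·3 = 24
  Toma: 3 + 7·3 + 5·1 = 29

11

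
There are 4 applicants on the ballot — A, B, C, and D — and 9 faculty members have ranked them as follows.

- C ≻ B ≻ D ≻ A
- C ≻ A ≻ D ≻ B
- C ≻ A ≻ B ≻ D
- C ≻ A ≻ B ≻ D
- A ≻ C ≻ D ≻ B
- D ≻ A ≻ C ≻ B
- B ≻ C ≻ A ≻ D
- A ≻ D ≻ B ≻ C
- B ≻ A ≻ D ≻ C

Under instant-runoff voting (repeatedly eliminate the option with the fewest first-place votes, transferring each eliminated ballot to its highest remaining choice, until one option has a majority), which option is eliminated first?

D

Round 1: C 4, A 2, B 2, D 1. D has the fewest and is eliminated.
Round 2: C 4, A 3, B 2. B has the fewest and is eliminated.
Round 3: C 5, A 4. C has a majority.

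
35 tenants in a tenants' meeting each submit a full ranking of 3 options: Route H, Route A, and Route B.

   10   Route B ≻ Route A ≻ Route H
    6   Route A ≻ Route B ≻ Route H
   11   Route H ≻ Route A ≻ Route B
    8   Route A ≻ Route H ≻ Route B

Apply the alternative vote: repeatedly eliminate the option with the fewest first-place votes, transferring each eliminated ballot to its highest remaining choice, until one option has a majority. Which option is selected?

Round 1: Route A 14, Route H 11, Route B 10. Route B has the fewest and is eliminated.
Round 2: Route A 24, Route H 11. Route A has a majority.

Route A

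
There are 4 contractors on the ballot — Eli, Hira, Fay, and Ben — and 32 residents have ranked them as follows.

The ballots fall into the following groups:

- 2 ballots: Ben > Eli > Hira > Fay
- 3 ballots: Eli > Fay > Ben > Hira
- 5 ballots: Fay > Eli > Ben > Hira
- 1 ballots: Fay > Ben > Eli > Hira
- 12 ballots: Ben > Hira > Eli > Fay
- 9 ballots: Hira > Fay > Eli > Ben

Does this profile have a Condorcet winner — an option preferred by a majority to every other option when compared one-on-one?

No

Head-to-head results (32 voters total):
Eli vs Hira: Hira wins 21–11.
Eli vs Fay: Eli wins 17–15.
Eli vs Ben: Eli wins 17–15.
Hira vs Fay: Hira wins 23–9.
Hira vs Ben: Ben wins 23–9.
Fay vs Ben: Fay wins 18–14.
No candidate beats all others: Eli beats Ben beats Hira beats Eli, a majority cycle.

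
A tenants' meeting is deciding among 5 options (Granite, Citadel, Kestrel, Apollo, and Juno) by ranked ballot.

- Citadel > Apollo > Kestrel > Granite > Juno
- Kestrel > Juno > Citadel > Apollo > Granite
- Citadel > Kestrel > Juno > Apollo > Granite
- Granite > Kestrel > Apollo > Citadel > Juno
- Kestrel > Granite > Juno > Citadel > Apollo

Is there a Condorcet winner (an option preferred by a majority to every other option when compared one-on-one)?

Head-to-head results (5 voters total):
Granite vs Citadel: Citadel wins 3–2.
Granite vs Kestrel: Kestrel wins 4–1.
Granite vs Apollo: Apollo wins 3–2.
Granite vs Juno: Granite wins 3–2.
Citadel vs Kestrel: Kestrel wins 3–2.
Citadel vs Apollo: Citadel wins 4–1.
Citadel vs Juno: Citadel wins 3–2.
Kestrel vs Apollo: Kestrel wins 4–1.
Kestrel vs Juno: Kestrel wins 5–0.
Apollo vs Juno: Juno wins 3–2.
Kestrel beats each rival — Granite (4–1), Citadel (3–2), Apollo (4–1), Juno (5–0) — so Kestrel is the Condorcet winner.

Yes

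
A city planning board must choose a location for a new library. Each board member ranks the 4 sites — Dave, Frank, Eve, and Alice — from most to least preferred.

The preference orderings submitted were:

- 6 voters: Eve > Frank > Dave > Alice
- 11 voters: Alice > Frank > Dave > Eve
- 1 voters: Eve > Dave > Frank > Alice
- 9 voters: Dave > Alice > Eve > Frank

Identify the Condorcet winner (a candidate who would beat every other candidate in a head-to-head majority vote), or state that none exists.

Head-to-head results (27 voters total):
Dave vs Frank: Frank wins 17–10.
Dave vs Eve: Dave wins 20–7.
Dave vs Alice: Dave wins 16–11.
Frank vs Eve: Eve wins 16–11.
Frank vs Alice: Alice wins 20–7.
Eve vs Alice: Alice wins 20–7.
No candidate beats all others: Dave beats Eve beats Frank beats Dave, a majority cycle.

None — there is no Condorcet winner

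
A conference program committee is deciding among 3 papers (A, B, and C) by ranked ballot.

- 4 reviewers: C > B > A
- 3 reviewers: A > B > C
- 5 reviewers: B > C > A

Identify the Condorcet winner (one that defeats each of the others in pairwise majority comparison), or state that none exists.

Head-to-head results (12 voters total):
A vs B: B wins 9–3.
A vs C: C wins 9–3.
B vs C: B wins 8–4.
B beats each rival — A (9–3), C (8–4) — so B is the Condorcet winner.

B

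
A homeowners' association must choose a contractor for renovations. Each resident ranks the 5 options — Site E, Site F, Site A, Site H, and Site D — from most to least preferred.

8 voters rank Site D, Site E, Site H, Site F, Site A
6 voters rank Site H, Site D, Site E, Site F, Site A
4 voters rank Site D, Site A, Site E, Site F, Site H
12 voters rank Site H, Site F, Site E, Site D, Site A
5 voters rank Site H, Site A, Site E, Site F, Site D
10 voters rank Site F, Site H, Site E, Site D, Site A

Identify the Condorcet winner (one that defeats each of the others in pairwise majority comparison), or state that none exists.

Site H

Head-to-head results (45 voters total):
Site E vs Site F: Site E wins 23–22.
Site E vs Site A: Site E wins 36–9.
Site E vs Site H: Site H wins 33–12.
Site E vs Site D: Site E wins 27–18.
Site F vs Site A: Site F wins 36–9.
Site F vs Site H: Site H wins 31–14.
Site F vs Site D: Site F wins 27–18.
Site A vs Site H: Site H wins 41–4.
Site A vs Site D: Site D wins 40–5.
Site H vs Site D: Site H wins 33–12.
Site H beats each rival — Site E (33–12), Site F (31–14), Site A (41–4), Site D (33–12) — so Site H is the Condorcet winner.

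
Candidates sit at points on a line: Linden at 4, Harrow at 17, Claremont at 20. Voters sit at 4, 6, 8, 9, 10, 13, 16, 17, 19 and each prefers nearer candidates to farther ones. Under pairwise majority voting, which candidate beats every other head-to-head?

With single-peaked preferences on a line, the Condorcet winner is the candidate closest to the median voter.
The median voter (position 10) is closest to Linden at 4.
Check: Linden vs Harrow — voters closer to Linden: 5 of 9.

Linden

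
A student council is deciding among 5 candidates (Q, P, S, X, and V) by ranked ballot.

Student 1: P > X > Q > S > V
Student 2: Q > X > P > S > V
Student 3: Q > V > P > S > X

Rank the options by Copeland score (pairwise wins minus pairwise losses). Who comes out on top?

Pairwise results:
  Q vs P: Q wins 2–1.
  Q vs S: Q wins 3–0.
  Q vs X: Q wins 2–1.
  Q vs V: Q wins 3–0.
  P vs S: P wins 3–0.
  P vs X: P wins 2–1.
  P vs V: P wins 2–1.
  S vs X: X wins 2–1.
  S vs V: S wins 2–1.
  X vs V: X wins 2–1.
Copeland scores (wins − losses):
  Q: 4 − 0 = 4
  P: 3 − 1 = 2
  S: 1 − 3 = -2
  X: 2 − 2 = 0
  V: 0 − 4 = -4
Q has the best Copeland score.

Q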